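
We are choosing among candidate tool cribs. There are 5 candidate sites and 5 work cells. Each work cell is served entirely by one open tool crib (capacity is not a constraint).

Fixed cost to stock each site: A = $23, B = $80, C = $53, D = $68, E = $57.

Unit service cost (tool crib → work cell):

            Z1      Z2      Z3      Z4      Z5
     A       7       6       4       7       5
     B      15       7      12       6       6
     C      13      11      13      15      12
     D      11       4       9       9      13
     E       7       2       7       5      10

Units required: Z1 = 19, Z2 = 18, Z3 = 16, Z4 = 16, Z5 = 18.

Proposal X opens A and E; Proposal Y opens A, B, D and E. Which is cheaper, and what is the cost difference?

Proposal X is cheaper by 148.

Proposal X: {A, E}: Z1→A 7·19=133, Z2→E 2·18=36, Z3→A 4·16=64, Z4→E 5·16=80, Z5→A 5·18=90. Service 403; fixed 80; total 483.
Proposal Y: {A, B, D, E}: Z1→A 7·19=133, Z2→E 2·18=36, Z3→A 4·16=64, Z4→E 5·16=80, Z5→A 5·18=90. Service 403; fixed 228; total 631.
Difference: |483 − 631| = 148.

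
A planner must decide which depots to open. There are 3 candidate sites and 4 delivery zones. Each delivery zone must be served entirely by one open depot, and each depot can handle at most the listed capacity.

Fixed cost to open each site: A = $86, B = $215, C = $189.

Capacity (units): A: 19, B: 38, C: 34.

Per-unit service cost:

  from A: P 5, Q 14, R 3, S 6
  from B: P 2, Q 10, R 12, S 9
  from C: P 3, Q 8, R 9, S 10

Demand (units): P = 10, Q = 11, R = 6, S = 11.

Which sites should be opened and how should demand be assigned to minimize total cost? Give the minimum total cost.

Minimum total cost: 477

Open {A, C}: P→C 3·10=30, Q→C 8·11=88, R→A 3·6=18, S→A 6·11=66.
Loads: A carries 17/19, C carries 21/34. Service 202; fixed 275; total 477.
Next best feasible plan costs 513.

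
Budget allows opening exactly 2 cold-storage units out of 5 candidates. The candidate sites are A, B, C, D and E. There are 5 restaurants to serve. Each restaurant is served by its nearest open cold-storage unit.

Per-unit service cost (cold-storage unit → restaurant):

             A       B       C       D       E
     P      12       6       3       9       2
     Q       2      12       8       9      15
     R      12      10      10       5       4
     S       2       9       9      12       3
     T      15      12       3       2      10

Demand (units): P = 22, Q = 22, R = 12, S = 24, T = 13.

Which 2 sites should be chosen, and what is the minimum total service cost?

With exactly 2 open, each restaurant uses its cheapest among the chosen.
{A, E}: P→E 2·22=44, Q→A 2·22=44, R→E 4·12=48, S→A 2·24=48, T→E 10·13=130. Service cost 314.
{A, C}: service cost 317
{A, D}: service cost 376
Among all 10 size-2 choices, {A, E} is lowest.

Choose A and E; total service cost 314.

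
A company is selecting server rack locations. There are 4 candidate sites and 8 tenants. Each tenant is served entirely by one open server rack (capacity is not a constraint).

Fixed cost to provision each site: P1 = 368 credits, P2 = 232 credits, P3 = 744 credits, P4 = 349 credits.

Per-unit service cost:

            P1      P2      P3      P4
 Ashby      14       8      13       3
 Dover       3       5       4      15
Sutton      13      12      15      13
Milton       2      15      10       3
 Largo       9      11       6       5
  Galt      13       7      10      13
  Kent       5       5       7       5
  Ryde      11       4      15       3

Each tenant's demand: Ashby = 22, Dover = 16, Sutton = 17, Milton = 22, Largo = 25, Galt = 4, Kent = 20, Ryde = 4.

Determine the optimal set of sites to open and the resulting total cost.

Open P4 only; minimum total cost 1231.

For any fixed open set, each tenant goes to its cheapest open site; total = fixed + service.
{P4}: Ashby→P4 3·22=66, Dover→P4 15·16=240, Sutton→P4 13·17=221, Milton→P4 3·22=66, Largo→P4 5·25=125, Galt→P4 13·4=52, Kent→P4 5·20=100, Ryde→P4 3·4=12. Service 882; fixed 349; total 1231.
{P2, P4}: Ashby→P4 3·22=66, Dover→P2 5·16=80, Sutton→P2 12·17=204, Milton→P4 3·22=66, Largo→P4 5·25=125, Galt→P2 7·4=28, Kent→P2 5·20=100, Ryde→P4 3·4=12. Service 681; fixed 581; total 1262.
{P1, P4}: Ashby→P4 3·22=66, Dover→P1 3·16=48, Sutton→P1 13·17=221, Milton→P1 2·22=44, Largo→P4 5·25=125, Galt→P1 13·4=52, Kent→P1 5·20=100, Ryde→P4 3·4=12. Service 668; fixed 717; total 1385.
{P1, P2, P3, P4}: service 627 + fixed 1693 = 2320
No other subset beats 1231.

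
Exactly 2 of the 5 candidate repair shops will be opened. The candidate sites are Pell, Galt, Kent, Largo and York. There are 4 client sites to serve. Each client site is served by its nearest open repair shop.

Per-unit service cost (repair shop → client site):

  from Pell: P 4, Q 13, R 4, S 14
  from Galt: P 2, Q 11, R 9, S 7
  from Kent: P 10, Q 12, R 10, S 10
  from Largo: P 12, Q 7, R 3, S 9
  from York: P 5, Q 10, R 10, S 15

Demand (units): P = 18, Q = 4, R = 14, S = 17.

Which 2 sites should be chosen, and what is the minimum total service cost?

Choose Galt and Largo; total service cost 225.

With exactly 2 open, each client site uses its cheapest among the chosen.
{Galt, Largo}: P→Galt 2·18=36, Q→Largo 7·4=28, R→Largo 3·14=42, S→Galt 7·17=119. Service cost 225.
{Pell, Galt}: service cost 255
{Pell, Largo}: service cost 295
Among all 10 size-2 choices, {Galt, Largo} is lowest.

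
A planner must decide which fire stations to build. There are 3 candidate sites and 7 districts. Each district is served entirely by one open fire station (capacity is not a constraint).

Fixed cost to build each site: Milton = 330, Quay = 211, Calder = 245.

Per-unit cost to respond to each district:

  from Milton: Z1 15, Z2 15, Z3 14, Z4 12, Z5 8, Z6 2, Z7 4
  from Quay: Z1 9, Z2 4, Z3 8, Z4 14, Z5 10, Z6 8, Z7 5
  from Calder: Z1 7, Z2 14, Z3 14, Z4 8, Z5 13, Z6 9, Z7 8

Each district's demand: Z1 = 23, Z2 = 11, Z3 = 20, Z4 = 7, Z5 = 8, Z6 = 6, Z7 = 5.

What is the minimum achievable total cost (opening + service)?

Minimum total cost: 873

For any fixed open set, each district goes to its cheapest open site; total = fixed + service.
{Quay}: Z1→Quay 9·23=207, Z2→Quay 4·11=44, Z3→Quay 8·20=160, Z4→Quay 14·7=98, Z5→Quay 10·8=80, Z6→Quay 8·6=48, Z7→Quay 5·5=25. Service 662; fixed 211; total 873.
{Quay, Calder}: Z1→Calder 7·23=161, Z2→Quay 4·11=44, Z3→Quay 8·20=160, Z4→Calder 8·7=56, Z5→Quay 10·8=80, Z6→Quay 8·6=48, Z7→Quay 5·5=25. Service 574; fixed 456; total 1030.
{Calder}: service 849 + fixed 245 = 1094
{Milton, Quay, Calder}: service 517 + fixed 786 = 1303
(All 7 nonempty subsets were checked; Quay only is lowest.)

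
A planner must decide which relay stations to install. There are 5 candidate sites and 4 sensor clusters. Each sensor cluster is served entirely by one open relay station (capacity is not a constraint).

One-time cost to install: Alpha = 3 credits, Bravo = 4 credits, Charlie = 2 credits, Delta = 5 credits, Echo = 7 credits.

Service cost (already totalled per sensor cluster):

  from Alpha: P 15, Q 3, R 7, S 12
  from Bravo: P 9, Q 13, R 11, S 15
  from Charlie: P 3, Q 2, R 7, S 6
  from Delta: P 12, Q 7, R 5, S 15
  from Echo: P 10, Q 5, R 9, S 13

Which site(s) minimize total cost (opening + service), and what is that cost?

Open Charlie only; minimum total cost 20.

For any fixed open set, each sensor cluster goes to its cheapest open site; total = fixed + service.
{Charlie}: P→Charlie 3, Q→Charlie 2, R→Charlie 7, S→Charlie 6. Service 18; fixed 2; total 20.
{Alpha, Charlie}: P→Charlie 3, Q→Charlie 2, R→Alpha 7, S→Charlie 6. Service 18; fixed 5; total 23.
{Charlie, Delta}: P→Charlie 3, Q→Charlie 2, R→Delta 5, S→Charlie 6. Service 16; fixed 7; total 23.
{Alpha, Bravo, Charlie, Delta, Echo}: P→Charlie 3, Q→Charlie 2, R→Delta 5, S→Charlie 6. Service 16; fixed 21; total 37.
No other subset beats 20.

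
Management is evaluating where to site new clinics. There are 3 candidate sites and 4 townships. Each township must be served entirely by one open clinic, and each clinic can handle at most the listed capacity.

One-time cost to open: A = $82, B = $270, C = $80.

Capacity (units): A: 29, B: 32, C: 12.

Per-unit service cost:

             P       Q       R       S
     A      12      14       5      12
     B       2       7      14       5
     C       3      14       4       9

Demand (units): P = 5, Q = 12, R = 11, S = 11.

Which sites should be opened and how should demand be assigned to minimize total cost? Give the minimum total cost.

Minimum total cost: 543

Open {B, C}: P→B 2·5=10, Q→B 7·12=84, R→C 4·11=44, S→B 5·11=55.
Loads: B carries 28/32, C carries 11/12. Service 193; fixed 350; total 543.
Next best feasible plan costs 544.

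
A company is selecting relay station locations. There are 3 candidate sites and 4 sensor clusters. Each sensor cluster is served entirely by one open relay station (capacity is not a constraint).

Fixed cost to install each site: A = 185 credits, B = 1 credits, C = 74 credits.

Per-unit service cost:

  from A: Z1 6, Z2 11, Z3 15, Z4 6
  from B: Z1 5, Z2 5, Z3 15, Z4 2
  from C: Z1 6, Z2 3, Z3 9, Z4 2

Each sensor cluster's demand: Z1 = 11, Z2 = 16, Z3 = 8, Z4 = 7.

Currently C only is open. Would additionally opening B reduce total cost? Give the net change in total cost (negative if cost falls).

Yes — net change −10 (cost falls by 10).

Current service cost with {C}: 200.
Adding B: each sensor cluster re-picks its cheapest; new service cost 189, saving 11.
Extra fixed cost: 1. Net change = 1 − 11 = -10.
(Totals: 274 → 264.)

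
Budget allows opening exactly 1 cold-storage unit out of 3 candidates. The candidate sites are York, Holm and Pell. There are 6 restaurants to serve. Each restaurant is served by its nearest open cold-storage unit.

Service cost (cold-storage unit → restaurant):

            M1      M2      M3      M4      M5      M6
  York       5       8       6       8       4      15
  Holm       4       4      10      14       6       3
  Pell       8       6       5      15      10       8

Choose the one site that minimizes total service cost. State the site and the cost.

With exactly 1 open, each restaurant uses its cheapest among the chosen.
{Holm}: M1→Holm 4, M2→Holm 4, M3→Holm 10, M4→Holm 14, M5→Holm 6, M6→Holm 3. Service cost 41.
{York}: service cost 46
{Pell}: service cost 52
Among all 3 size-1 choices, {Holm} is lowest.

Choose Holm only; total service cost 41.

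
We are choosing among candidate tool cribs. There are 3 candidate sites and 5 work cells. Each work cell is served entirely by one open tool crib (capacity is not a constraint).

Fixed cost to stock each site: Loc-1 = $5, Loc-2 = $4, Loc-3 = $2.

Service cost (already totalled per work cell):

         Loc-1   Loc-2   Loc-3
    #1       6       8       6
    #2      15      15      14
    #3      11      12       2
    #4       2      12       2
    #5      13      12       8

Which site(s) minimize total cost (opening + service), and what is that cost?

For any fixed open set, each work cell goes to its cheapest open site; total = fixed + service.
{Loc-3}: #1→Loc-3 6, #2→Loc-3 14, #3→Loc-3 2, #4→Loc-3 2, #5→Loc-3 8. Service 32; fixed 2; total 34.
{Loc-2, Loc-3}: #1→Loc-3 6, #2→Loc-3 14, #3→Loc-3 2, #4→Loc-3 2, #5→Loc-3 8. Service 32; fixed 6; total 38.
{Loc-1, Loc-3}: #1→Loc-1 6, #2→Loc-3 14, #3→Loc-3 2, #4→Loc-1 2, #5→Loc-3 8. Service 32; fixed 7; total 39.
{Loc-1, Loc-2, Loc-3}: service 32 + fixed 11 = 43
(All 7 nonempty subsets were checked; Loc-3 only is lowest.)

Open Loc-3 only; minimum total cost 34.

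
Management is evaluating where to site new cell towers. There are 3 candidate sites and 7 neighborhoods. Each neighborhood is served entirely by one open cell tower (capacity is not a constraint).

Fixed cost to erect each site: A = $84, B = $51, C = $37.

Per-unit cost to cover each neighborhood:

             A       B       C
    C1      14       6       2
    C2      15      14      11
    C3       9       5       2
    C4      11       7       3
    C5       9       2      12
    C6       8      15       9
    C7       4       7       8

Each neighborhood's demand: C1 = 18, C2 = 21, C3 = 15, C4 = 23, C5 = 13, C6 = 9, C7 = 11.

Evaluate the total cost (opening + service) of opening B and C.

Each neighborhood is assigned to its cheapest site among the open ones.
{B, C}: C1→C 2·18=36, C2→C 11·21=231, C3→C 2·15=30, C4→C 3·23=69, C5→B 2·13=26, C6→C 9·9=81, C7→B 7·11=77. Service 550; fixed 88; total 638.

Total cost: 638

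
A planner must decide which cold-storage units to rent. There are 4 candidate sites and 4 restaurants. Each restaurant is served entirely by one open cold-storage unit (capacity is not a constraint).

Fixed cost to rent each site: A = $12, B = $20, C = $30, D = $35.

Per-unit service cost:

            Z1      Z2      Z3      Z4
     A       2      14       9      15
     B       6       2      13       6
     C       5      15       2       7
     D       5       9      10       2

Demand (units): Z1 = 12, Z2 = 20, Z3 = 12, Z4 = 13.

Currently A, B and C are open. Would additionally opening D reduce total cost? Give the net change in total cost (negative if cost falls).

Yes — net change −17 (cost falls by 17).

Current service cost with {A, B, C}: 166.
Adding D: each restaurant re-picks its cheapest; new service cost 114, saving 52.
Extra fixed cost: 35. Net change = 35 − 52 = -17.
(Totals: 228 → 211.)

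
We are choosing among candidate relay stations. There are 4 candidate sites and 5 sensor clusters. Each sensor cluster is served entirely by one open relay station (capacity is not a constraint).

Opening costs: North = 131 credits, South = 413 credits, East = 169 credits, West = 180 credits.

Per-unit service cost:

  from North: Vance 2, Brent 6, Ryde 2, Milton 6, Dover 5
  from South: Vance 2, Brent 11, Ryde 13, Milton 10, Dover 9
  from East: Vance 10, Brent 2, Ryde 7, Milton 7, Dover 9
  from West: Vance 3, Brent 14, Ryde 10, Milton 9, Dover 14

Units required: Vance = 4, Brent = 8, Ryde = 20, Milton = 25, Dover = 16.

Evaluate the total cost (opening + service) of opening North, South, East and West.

Each sensor cluster is assigned to its cheapest site among the open ones.
{North, South, East, West}: Vance→North 2·4=8, Brent→East 2·8=16, Ryde→North 2·20=40, Milton→North 6·25=150, Dover→North 5·16=80. Service 294; fixed 893; total 1187.

Total cost: 1187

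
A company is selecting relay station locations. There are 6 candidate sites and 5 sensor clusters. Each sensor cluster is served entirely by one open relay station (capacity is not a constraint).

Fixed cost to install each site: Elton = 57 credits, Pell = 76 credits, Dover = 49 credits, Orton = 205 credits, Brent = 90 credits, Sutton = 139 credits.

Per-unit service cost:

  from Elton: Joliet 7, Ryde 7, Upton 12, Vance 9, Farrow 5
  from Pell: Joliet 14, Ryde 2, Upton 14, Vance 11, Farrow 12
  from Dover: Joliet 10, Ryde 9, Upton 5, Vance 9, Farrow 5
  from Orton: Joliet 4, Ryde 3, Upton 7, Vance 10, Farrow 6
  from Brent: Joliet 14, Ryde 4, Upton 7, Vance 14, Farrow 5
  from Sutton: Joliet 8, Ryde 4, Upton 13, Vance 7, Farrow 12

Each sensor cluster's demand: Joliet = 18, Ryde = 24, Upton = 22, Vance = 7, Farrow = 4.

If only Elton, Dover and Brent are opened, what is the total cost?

Each sensor cluster is assigned to its cheapest site among the open ones.
{Elton, Dover, Brent}: Joliet→Elton 7·18=126, Ryde→Brent 4·24=96, Upton→Dover 5·22=110, Vance→Elton 9·7=63, Farrow→Elton 5·4=20. Service 415; fixed 196; total 611.

Total cost: 611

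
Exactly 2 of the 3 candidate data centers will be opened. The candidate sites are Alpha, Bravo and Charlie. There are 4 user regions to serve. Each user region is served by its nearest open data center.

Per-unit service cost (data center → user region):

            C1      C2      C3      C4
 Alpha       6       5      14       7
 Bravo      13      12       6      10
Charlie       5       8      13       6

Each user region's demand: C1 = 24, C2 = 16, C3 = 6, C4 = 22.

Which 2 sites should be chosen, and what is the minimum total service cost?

With exactly 2 open, each user region uses its cheapest among the chosen.
{Alpha, Charlie}: C1→Charlie 5·24=120, C2→Alpha 5·16=80, C3→Charlie 13·6=78, C4→Charlie 6·22=132. Service cost 410.
{Alpha, Bravo}: service cost 414
{Bravo, Charlie}: service cost 416
Among all 3 size-2 choices, {Alpha, Charlie} is lowest.

Choose Alpha and Charlie; total service cost 410.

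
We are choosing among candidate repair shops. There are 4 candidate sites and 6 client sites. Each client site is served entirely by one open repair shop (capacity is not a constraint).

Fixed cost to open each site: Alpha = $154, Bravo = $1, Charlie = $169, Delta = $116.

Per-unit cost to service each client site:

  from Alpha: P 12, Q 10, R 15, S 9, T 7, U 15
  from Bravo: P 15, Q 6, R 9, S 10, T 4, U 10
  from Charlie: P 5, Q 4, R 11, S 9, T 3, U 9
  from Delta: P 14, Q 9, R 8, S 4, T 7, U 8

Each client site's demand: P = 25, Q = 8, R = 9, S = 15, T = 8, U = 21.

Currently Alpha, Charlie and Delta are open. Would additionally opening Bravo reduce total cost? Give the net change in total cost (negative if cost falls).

Current service cost with {Alpha, Charlie, Delta}: 481.
Adding Bravo: each client site re-picks its cheapest; new service cost 481, saving 0.
Extra fixed cost: 1. Net change = 1 − 0 = 1.
(Totals: 920 → 921.)

No — net change +1 (cost rises by 1).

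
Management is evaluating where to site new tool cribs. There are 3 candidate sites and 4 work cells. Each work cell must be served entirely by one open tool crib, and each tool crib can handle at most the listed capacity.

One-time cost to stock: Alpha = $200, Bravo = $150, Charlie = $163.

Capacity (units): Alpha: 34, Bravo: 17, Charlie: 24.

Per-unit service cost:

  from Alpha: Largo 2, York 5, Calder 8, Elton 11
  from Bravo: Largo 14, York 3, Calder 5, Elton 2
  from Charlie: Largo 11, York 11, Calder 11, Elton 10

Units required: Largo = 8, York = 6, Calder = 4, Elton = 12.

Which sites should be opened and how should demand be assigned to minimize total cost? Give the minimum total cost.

Minimum total cost: 410

Open {Alpha}: Largo→Alpha 2·8=16, York→Alpha 5·6=30, Calder→Alpha 8·4=32, Elton→Alpha 11·12=132.
Loads: Alpha carries 30/34. Service 210; fixed 200; total 410.
Next best feasible plan costs 440.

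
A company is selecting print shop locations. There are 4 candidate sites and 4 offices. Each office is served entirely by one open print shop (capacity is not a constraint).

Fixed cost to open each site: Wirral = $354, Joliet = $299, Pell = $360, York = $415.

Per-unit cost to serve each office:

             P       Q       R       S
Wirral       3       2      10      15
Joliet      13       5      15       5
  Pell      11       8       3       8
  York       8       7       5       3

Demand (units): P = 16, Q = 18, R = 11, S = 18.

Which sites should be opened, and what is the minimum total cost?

For any fixed open set, each office goes to its cheapest open site; total = fixed + service.
{York}: P→York 8·16=128, Q→York 7·18=126, R→York 5·11=55, S→York 3·18=54. Service 363; fixed 415; total 778.
{Wirral}: P→Wirral 3·16=48, Q→Wirral 2·18=36, R→Wirral 10·11=110, S→Wirral 15·18=270. Service 464; fixed 354; total 818.
{Joliet}: service 553 + fixed 299 = 852
{Wirral, Joliet, Pell, York}: service 171 + fixed 1428 = 1599
No other subset beats 778.

Open York only; minimum total cost 778.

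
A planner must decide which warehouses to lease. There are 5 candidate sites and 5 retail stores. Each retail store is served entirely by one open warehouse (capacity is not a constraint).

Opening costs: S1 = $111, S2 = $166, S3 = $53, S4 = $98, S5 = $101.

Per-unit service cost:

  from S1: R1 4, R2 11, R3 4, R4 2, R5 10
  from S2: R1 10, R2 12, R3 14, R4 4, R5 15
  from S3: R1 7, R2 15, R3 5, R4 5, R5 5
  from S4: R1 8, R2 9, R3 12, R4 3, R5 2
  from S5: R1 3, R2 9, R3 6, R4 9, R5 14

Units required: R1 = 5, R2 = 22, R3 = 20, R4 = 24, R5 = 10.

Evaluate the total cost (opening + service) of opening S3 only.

Total cost: 688

Each retail store is assigned to its cheapest site among the open ones.
{S3}: R1→S3 7·5=35, R2→S3 15·22=330, R3→S3 5·20=100, R4→S3 5·24=120, R5→S3 5·10=50. Service 635; fixed 53; total 688.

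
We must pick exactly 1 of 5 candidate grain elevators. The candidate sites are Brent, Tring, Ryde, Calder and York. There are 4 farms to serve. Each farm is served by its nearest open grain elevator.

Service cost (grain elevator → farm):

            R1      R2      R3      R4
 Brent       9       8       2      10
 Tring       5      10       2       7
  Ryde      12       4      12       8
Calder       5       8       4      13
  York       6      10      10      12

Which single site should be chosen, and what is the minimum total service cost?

With exactly 1 open, each farm uses its cheapest among the chosen.
{Tring}: R1→Tring 5, R2→Tring 10, R3→Tring 2, R4→Tring 7. Service cost 24.
{Brent}: service cost 29
{Calder}: service cost 30
Among all 5 size-1 choices, {Tring} is lowest.

Choose Tring only; total service cost 24.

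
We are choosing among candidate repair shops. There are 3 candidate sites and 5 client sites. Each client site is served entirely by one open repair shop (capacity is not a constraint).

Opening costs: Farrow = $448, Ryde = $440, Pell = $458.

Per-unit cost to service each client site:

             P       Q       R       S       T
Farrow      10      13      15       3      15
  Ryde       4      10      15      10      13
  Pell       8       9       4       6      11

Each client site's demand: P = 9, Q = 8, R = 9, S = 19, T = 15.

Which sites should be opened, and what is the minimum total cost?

For any fixed open set, each client site goes to its cheapest open site; total = fixed + service.
{Pell}: P→Pell 8·9=72, Q→Pell 9·8=72, R→Pell 4·9=36, S→Pell 6·19=114, T→Pell 11·15=165. Service 459; fixed 458; total 917.
{Farrow}: service 611 + fixed 448 = 1059
{Ryde}: P→Ryde 4·9=36, Q→Ryde 10·8=80, R→Ryde 15·9=135, S→Ryde 10·19=190, T→Ryde 13·15=195. Service 636; fixed 440; total 1076.
{Farrow, Ryde, Pell}: service 366 + fixed 1346 = 1712
No other subset beats 917.

Open Pell only; minimum total cost 917.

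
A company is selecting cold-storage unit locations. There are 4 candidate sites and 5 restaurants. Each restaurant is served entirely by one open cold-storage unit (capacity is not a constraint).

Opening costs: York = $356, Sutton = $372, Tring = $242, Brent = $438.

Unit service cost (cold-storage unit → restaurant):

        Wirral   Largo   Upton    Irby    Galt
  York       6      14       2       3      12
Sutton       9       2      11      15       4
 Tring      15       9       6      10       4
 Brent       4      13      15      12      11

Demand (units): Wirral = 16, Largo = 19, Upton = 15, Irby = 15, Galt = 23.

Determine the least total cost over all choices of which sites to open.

Minimum total cost: 985

For any fixed open set, each restaurant goes to its cheapest open site; total = fixed + service.
{Tring}: Wirral→Tring 15·16=240, Largo→Tring 9·19=171, Upton→Tring 6·15=90, Irby→Tring 10·15=150, Galt→Tring 4·23=92. Service 743; fixed 242; total 985.
{York, Sutton}: Wirral→York 6·16=96, Largo→Sutton 2·19=38, Upton→York 2·15=30, Irby→York 3·15=45, Galt→Sutton 4·23=92. Service 301; fixed 728; total 1029.
{York, Tring}: Wirral→York 6·16=96, Largo→Tring 9·19=171, Upton→York 2·15=30, Irby→York 3·15=45, Galt→Tring 4·23=92. Service 434; fixed 598; total 1032.
{York, Sutton, Tring, Brent}: service 269 + fixed 1408 = 1677
No other subset beats 985.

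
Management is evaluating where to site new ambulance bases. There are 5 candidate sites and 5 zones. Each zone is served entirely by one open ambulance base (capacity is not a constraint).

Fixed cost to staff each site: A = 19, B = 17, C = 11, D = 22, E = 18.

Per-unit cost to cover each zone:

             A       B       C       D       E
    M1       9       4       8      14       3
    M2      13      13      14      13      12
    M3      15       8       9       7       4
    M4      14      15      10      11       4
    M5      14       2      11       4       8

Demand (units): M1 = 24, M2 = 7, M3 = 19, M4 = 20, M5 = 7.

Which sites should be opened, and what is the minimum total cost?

Open B and E; minimum total cost 361.

For any fixed open set, each zone goes to its cheapest open site; total = fixed + service.
{B, E}: M1→E 3·24=72, M2→E 12·7=84, M3→E 4·19=76, M4→E 4·20=80, M5→B 2·7=14. Service 326; fixed 35; total 361.
{B, C, E}: M1→E 3·24=72, M2→E 12·7=84, M3→E 4·19=76, M4→E 4·20=80, M5→B 2·7=14. Service 326; fixed 46; total 372.
{A, B, E}: M1→E 3·24=72, M2→E 12·7=84, M3→E 4·19=76, M4→E 4·20=80, M5→B 2·7=14. Service 326; fixed 54; total 380.
{A, B, C, D, E}: M1→E 3·24=72, M2→E 12·7=84, M3→E 4·19=76, M4→E 4·20=80, M5→B 2·7=14. Service 326; fixed 87; total 413.
No other subset beats 361.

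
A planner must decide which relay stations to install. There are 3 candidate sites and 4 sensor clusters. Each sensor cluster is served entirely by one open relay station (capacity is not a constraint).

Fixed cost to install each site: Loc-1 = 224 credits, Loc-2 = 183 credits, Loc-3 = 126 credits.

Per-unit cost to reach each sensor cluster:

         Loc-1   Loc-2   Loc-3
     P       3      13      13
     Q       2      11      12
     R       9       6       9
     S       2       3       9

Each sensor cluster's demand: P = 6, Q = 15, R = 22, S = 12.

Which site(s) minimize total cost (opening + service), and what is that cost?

For any fixed open set, each sensor cluster goes to its cheapest open site; total = fixed + service.
{Loc-1}: P→Loc-1 3·6=18, Q→Loc-1 2·15=30, R→Loc-1 9·22=198, S→Loc-1 2·12=24. Service 270; fixed 224; total 494.
{Loc-2}: service 411 + fixed 183 = 594
{Loc-1, Loc-2}: P→Loc-1 3·6=18, Q→Loc-1 2·15=30, R→Loc-2 6·22=132, S→Loc-1 2·12=24. Service 204; fixed 407; total 611.
{Loc-1, Loc-2, Loc-3}: P→Loc-1 3·6=18, Q→Loc-1 2·15=30, R→Loc-2 6·22=132, S→Loc-1 2·12=24. Service 204; fixed 533; total 737.
(All 7 nonempty subsets were checked; Loc-1 only is lowest.)

Open Loc-1 only; minimum total cost 494.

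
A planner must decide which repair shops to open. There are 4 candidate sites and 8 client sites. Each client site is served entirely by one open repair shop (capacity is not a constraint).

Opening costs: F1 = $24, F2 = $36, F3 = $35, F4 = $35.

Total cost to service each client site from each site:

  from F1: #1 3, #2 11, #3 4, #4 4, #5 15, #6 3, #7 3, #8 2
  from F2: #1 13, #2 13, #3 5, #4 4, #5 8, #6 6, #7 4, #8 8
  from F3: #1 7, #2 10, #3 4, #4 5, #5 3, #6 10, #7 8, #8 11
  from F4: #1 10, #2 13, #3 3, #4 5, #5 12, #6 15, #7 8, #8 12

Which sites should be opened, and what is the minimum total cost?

For any fixed open set, each client site goes to its cheapest open site; total = fixed + service.
{F1}: #1→F1 3, #2→F1 11, #3→F1 4, #4→F1 4, #5→F1 15, #6→F1 3, #7→F1 3, #8→F1 2. Service 45; fixed 24; total 69.
{F1, F3}: service 32 + fixed 59 = 91
{F3}: service 58 + fixed 35 = 93
{F1, F2, F3, F4}: service 31 + fixed 130 = 161
No other subset beats 69.

Open F1 only; minimum total cost 69.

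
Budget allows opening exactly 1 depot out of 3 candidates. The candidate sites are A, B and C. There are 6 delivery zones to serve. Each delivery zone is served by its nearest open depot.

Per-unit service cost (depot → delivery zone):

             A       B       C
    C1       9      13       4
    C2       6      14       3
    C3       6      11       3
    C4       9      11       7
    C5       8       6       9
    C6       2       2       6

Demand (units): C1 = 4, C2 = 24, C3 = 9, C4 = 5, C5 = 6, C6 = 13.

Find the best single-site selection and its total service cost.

Choose C only; total service cost 282.

With exactly 1 open, each delivery zone uses its cheapest among the chosen.
{C}: C1→C 4·4=16, C2→C 3·24=72, C3→C 3·9=27, C4→C 7·5=35, C5→C 9·6=54, C6→C 6·13=78. Service cost 282.
{A}: service cost 353
{B}: service cost 604
Among all 3 size-1 choices, {C} is lowest.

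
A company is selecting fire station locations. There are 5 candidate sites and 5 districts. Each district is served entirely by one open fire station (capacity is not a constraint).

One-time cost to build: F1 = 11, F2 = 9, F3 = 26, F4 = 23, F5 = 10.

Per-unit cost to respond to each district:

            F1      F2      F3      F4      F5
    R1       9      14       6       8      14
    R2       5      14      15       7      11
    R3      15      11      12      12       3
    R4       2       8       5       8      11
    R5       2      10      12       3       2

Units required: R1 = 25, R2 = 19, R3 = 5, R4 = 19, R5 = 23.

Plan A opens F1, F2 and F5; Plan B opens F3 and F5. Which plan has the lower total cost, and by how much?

Plan A: {F1, F2, F5}: R1→F1 9·25=225, R2→F1 5·19=95, R3→F5 3·5=15, R4→F1 2·19=38, R5→F1 2·23=46. Service 419; fixed 30; total 449.
Plan B: {F3, F5}: R1→F3 6·25=150, R2→F5 11·19=209, R3→F5 3·5=15, R4→F3 5·19=95, R5→F5 2·23=46. Service 515; fixed 36; total 551.
Difference: |449 − 551| = 102.

Plan A is cheaper by 102.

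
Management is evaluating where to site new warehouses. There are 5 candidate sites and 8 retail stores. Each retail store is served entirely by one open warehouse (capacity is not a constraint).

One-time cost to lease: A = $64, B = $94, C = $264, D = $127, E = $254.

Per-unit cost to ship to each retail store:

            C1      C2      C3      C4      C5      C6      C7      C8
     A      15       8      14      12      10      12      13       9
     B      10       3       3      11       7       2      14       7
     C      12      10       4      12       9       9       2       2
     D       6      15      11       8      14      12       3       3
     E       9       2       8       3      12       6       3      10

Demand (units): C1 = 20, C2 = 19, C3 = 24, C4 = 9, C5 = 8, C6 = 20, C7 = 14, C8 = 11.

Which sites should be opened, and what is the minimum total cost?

Open B and D; minimum total cost 713.

For any fixed open set, each retail store goes to its cheapest open site; total = fixed + service.
{B, D}: C1→D 6·20=120, C2→B 3·19=57, C3→B 3·24=72, C4→D 8·9=72, C5→B 7·8=56, C6→B 2·20=40, C7→D 3·14=42, C8→D 3·11=33. Service 492; fixed 221; total 713.
{A, B, D}: C1→D 6·20=120, C2→B 3·19=57, C3→B 3·24=72, C4→D 8·9=72, C5→B 7·8=56, C6→B 2·20=40, C7→D 3·14=42, C8→D 3·11=33. Service 492; fixed 285; total 777.
{B, E}: C1→E 9·20=180, C2→E 2·19=38, C3→B 3·24=72, C4→E 3·9=27, C5→B 7·8=56, C6→B 2·20=40, C7→E 3·14=42, C8→B 7·11=77. Service 532; fixed 348; total 880.
{A, B, C, D, E}: C1→D 6·20=120, C2→E 2·19=38, C3→B 3·24=72, C4→E 3·9=27, C5→B 7·8=56, C6→B 2·20=40, C7→C 2·14=28, C8→C 2·11=22. Service 403; fixed 803; total 1206.
No other subset beats 713.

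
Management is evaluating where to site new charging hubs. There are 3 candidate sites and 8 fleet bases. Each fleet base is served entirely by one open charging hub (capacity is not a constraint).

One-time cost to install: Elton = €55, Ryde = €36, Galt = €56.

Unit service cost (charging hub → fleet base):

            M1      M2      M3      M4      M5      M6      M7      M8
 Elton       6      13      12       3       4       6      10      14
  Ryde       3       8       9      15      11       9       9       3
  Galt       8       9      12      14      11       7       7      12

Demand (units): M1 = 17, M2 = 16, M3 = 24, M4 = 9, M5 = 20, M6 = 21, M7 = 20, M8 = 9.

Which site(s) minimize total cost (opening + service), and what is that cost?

Open Elton and Ryde; minimum total cost 926.

For any fixed open set, each fleet base goes to its cheapest open site; total = fixed + service.
{Elton, Ryde}: M1→Ryde 3·17=51, M2→Ryde 8·16=128, M3→Ryde 9·24=216, M4→Elton 3·9=27, M5→Elton 4·20=80, M6→Elton 6·21=126, M7→Ryde 9·20=180, M8→Ryde 3·9=27. Service 835; fixed 91; total 926.
{Elton, Ryde, Galt}: M1→Ryde 3·17=51, M2→Ryde 8·16=128, M3→Ryde 9·24=216, M4→Elton 3·9=27, M5→Elton 4·20=80, M6→Elton 6·21=126, M7→Galt 7·20=140, M8→Ryde 3·9=27. Service 795; fixed 147; total 942.
{Elton, Galt}: M1→Elton 6·17=102, M2→Galt 9·16=144, M3→Elton 12·24=288, M4→Elton 3·9=27, M5→Elton 4·20=80, M6→Elton 6·21=126, M7→Galt 7·20=140, M8→Galt 12·9=108. Service 1015; fixed 111; total 1126.
{Ryde}: service 1146 + fixed 36 = 1182
No other subset beats 926.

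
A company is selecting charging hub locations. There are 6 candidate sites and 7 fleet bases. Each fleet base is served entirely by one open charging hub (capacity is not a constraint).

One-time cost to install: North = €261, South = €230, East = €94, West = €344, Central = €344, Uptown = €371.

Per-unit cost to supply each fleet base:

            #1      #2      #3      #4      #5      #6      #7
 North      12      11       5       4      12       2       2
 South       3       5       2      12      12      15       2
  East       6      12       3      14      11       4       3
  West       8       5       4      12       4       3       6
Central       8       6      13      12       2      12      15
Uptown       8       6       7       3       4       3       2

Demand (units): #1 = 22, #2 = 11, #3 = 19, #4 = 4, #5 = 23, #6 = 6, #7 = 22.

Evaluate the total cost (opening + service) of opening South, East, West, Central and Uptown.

Each fleet base is assigned to its cheapest site among the open ones.
{South, East, West, Central, Uptown}: #1→South 3·22=66, #2→South 5·11=55, #3→South 2·19=38, #4→Uptown 3·4=12, #5→Central 2·23=46, #6→West 3·6=18, #7→South 2·22=44. Service 279; fixed 1383; total 1662.

Total cost: 1662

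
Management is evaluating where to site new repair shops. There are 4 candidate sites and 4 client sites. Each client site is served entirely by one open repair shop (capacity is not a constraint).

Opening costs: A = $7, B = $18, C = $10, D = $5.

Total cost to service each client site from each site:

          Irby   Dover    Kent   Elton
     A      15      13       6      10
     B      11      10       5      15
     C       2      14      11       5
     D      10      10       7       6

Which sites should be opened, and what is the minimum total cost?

Open D only; minimum total cost 38.

For any fixed open set, each client site goes to its cheapest open site; total = fixed + service.
{D}: Irby→D 10, Dover→D 10, Kent→D 7, Elton→D 6. Service 33; fixed 5; total 38.
{C, D}: service 24 + fixed 15 = 39
{C}: Irby→C 2, Dover→C 14, Kent→C 11, Elton→C 5. Service 32; fixed 10; total 42.
{A, B, C, D}: Irby→C 2, Dover→B 10, Kent→B 5, Elton→C 5. Service 22; fixed 40; total 62.
No other subset beats 38.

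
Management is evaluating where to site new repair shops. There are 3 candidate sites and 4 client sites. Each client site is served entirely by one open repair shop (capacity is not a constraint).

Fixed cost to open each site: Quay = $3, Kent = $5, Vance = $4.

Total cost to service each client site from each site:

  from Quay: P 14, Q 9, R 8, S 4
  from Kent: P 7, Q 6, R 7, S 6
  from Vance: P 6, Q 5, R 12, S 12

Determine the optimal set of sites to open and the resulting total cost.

Open Quay and Vance; minimum total cost 30.

For any fixed open set, each client site goes to its cheapest open site; total = fixed + service.
{Quay, Vance}: P→Vance 6, Q→Vance 5, R→Quay 8, S→Quay 4. Service 23; fixed 7; total 30.
{Kent}: service 26 + fixed 5 = 31
{Quay, Kent}: service 24 + fixed 8 = 32
{Quay, Kent, Vance}: service 22 + fixed 12 = 34
(All 7 nonempty subsets were checked; Quay and Vance is lowest.)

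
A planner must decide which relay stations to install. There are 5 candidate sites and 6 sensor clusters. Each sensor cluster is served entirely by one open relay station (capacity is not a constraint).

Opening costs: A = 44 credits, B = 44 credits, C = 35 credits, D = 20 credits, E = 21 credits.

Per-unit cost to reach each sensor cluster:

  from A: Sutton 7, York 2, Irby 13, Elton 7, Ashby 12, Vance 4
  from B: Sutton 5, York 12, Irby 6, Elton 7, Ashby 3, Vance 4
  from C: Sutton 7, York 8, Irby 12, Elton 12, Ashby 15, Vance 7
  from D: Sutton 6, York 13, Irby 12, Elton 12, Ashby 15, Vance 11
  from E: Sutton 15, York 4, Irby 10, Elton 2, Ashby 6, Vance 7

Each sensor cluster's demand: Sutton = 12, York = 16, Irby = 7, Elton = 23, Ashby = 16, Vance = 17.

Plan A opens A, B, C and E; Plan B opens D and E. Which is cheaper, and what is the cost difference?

Plan A is cheaper by 68.

Plan A: {A, B, C, E}: Sutton→B 5·12=60, York→A 2·16=32, Irby→B 6·7=42, Elton→E 2·23=46, Ashby→B 3·16=48, Vance→A 4·17=68. Service 296; fixed 144; total 440.
Plan B: {D, E}: Sutton→D 6·12=72, York→E 4·16=64, Irby→E 10·7=70, Elton→E 2·23=46, Ashby→E 6·16=96, Vance→E 7·17=119. Service 467; fixed 41; total 508.
Difference: |440 − 508| = 68.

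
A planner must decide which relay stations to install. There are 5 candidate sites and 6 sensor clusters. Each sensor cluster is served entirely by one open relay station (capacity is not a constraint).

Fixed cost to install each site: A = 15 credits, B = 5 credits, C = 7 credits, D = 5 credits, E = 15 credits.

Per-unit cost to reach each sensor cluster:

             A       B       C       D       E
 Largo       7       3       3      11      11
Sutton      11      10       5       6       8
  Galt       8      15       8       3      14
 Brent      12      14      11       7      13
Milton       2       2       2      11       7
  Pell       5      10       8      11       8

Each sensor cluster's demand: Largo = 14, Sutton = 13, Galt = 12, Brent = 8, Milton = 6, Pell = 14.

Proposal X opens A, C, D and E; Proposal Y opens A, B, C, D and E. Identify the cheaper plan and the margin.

Proposal X is cheaper by 5.

Proposal X: {A, C, D, E}: Largo→C 3·14=42, Sutton→C 5·13=65, Galt→D 3·12=36, Brent→D 7·8=56, Milton→A 2·6=12, Pell→A 5·14=70. Service 281; fixed 42; total 323.
Proposal Y: {A, B, C, D, E}: Largo→B 3·14=42, Sutton→C 5·13=65, Galt→D 3·12=36, Brent→D 7·8=56, Milton→A 2·6=12, Pell→A 5·14=70. Service 281; fixed 47; total 328.
Difference: |323 − 328| = 5.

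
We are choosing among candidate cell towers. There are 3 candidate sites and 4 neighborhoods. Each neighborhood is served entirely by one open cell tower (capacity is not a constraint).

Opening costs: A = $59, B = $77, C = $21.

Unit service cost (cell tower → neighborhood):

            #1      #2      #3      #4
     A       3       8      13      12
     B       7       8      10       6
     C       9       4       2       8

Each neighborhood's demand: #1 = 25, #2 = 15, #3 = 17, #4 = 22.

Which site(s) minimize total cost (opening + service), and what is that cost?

For any fixed open set, each neighborhood goes to its cheapest open site; total = fixed + service.
{A, C}: #1→A 3·25=75, #2→C 4·15=60, #3→C 2·17=34, #4→C 8·22=176. Service 345; fixed 80; total 425.
{A, B, C}: service 301 + fixed 157 = 458
{B, C}: service 401 + fixed 98 = 499
{C}: service 495 + fixed 21 = 516
(All 7 nonempty subsets were checked; A and C is lowest.)

Open A and C; minimum total cost 425.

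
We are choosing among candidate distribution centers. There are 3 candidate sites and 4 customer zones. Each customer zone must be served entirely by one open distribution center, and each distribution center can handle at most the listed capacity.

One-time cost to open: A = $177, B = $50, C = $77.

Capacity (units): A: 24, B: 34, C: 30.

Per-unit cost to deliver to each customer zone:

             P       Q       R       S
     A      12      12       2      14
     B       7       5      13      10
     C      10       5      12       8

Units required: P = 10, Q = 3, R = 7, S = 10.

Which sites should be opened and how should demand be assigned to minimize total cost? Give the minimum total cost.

Minimum total cost: 326

Open {B}: P→B 7·10=70, Q→B 5·3=15, R→B 13·7=91, S→B 10·10=100.
Loads: B carries 30/34. Service 276; fixed 50; total 326.
Next best feasible plan costs 356.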